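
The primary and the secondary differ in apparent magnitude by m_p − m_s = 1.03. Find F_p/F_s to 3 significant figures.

F_p/F_s = 10^(−(m_p − m_s)/2.5) = 10^(-1.03/2.5) = 10^-0.412 = 0.3873.

0.387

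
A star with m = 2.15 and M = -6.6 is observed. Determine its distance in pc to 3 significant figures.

m − M = 5 log₁₀(d/10 pc)
2.15 − (-6.6) = 8.75 = 5 log₁₀(d/10)
d = 10 × 10^(8.75/5) = 10 × 10^1.750 = 562.3 pc.

562 pc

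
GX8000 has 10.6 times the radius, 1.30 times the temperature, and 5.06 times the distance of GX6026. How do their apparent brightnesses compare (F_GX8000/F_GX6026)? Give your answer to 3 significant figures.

L_GX8000/L_GX6026 = (R_GX8000/R_GX6026)²(T_GX8000/T_GX6026)⁴ = (10.6)² × (1.30)⁴ = 320.9.
F_GX8000/F_GX6026 = (L_GX8000/L_GX6026)/(d_GX8000/d_GX6026)² = 320.9 / (5.06)² = 12.53.

12.5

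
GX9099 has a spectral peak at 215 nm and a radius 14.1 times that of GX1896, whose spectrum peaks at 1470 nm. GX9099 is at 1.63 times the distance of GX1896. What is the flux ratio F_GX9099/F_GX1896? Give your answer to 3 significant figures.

Wien's law: T_GX9099/T_GX1896 = λ_GX1896/λ_GX9099 = 1470/215 = 6.837.
L_GX9099/L_GX1896 = (R_GX9099/R_GX1896)²(T_GX9099/T_GX1896)⁴ = (14.1)²(6.837)⁴ = 4.345×10^5.
F_GX9099/F_GX1896 = (L_GX9099/L_GX1896)/(d_GX9099/d_GX1896)² = 4.345×10^5/(1.63)² = 1.635×10^5.

1.64×10^5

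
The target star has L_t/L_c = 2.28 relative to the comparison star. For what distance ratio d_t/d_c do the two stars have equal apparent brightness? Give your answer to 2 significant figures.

1.5

Equal flux requires L_t/d_t² = L_c/d_c², so d_t/d_c = √(L_t/L_c)
= √(2.28) = 1.510.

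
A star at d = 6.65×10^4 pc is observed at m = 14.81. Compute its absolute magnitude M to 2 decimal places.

-4.30

M = m − 5 log₁₀(d/10 pc) = 14.81 − 5 log₁₀(6.65×10^4/10)
  = 14.81 − 5 × 3.823 = 14.81 − 19.11 = -4.30.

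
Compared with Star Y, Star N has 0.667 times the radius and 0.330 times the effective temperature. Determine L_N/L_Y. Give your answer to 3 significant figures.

0.00528

From the Stefan–Boltzmann law, L ∝ R²T⁴, so
L_N/L_Y = (R_N/R_Y)² (T_N/T_Y)⁴ = (0.667)² × (0.330)⁴ = 0.4449 × 0.01186 = 0.005276.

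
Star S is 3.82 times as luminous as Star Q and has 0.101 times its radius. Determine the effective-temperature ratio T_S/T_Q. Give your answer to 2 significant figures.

4.4

L ∝ R²T⁴ gives T ∝ (L/R²)^(1/4), so
T_S/T_Q = (3.82 / 0.101²)^(1/4) = (374.5)^(1/4) = 4.399.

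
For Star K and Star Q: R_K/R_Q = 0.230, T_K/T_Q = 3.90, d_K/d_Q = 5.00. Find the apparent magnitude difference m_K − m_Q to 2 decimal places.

0.78

L_K/L_Q = (0.230)²(3.90)⁴ = 12.24.
F_K/F_Q = (L_K/L_Q)/(d_K/d_Q)² = 12.24/25.00 = 0.4895.
m_K − m_Q = −2.5 log₁₀(0.4895) = 0.78.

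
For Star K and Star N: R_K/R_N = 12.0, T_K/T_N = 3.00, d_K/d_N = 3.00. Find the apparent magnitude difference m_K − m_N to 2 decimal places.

-7.78

L_K/L_N = (12.0)²(3.00)⁴ = 1.166×10^4.
F_K/F_N = (L_K/L_N)/(d_K/d_N)² = 1.166×10^4/9.000 = 1296.
m_K − m_N = −2.5 log₁₀(1296) = -7.78.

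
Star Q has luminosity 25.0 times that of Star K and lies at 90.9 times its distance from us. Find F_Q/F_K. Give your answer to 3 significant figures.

F = L/(4πd²), so F_Q/F_K = (L_Q/L_K) / (d_Q/d_K)²
= 25.0 / (90.9)² = 25.0 / 8263 = 0.003026.

0.00303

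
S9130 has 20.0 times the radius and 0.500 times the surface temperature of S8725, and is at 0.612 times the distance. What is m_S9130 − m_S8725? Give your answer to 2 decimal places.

-4.56

L_S9130/L_S8725 = (20.0)²(0.500)⁴ = 25.00.
F_S9130/F_S8725 = (L_S9130/L_S8725)/(d_S9130/d_S8725)² = 25.00/0.3745 = 66.75.
m_S9130 − m_S8725 = −2.5 log₁₀(66.75) = -4.56.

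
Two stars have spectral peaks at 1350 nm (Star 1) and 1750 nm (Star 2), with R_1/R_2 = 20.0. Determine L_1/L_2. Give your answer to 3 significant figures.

1.13×10^3

Wien's law gives T ∝ 1/λ_max, so T_1/T_2 = λ_2/λ_1 = 1750/1350 = 1.296.
Then L ∝ R²T⁴ gives L_1/L_2 = (20.0)² × (1.296)⁴ = 400.0 × 2.824 = 1129.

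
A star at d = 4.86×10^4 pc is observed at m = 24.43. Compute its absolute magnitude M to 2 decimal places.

6.00

M = m − 5 log₁₀(d/10 pc) = 24.43 − 5 log₁₀(4.86×10^4/10)
  = 24.43 − 5 × 3.687 = 24.43 − 18.43 = 6.00.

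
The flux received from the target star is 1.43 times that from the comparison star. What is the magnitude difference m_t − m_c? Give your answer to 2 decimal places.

-0.39

m_t − m_c = −2.5 log₁₀(F_t/F_c) = −2.5 log₁₀(1.43) = −2.5 × (0.155) = -0.388.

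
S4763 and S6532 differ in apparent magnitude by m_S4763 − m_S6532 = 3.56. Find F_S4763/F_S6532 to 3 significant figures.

0.0377

F_S4763/F_S6532 = 10^(−(m_S4763 − m_S6532)/2.5) = 10^(-3.56/2.5) = 10^-1.424 = 0.03767.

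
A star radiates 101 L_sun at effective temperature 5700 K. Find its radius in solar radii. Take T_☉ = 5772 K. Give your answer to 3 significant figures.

R/R_☉ = √(L/L_☉) / (T/T_☉)² = √(101) / (0.9875)²
       = 10.05 / 0.9752 = 10.31.

10.3 solar radii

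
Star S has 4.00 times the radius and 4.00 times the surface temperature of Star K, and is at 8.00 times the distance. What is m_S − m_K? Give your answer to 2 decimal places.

-4.52

L_S/L_K = (4.00)²(4.00)⁴ = 4096.
F_S/F_K = (L_S/L_K)/(d_S/d_K)² = 4096/64.00 = 64.00.
m_S − m_K = −2.5 log₁₀(64.00) = -4.52.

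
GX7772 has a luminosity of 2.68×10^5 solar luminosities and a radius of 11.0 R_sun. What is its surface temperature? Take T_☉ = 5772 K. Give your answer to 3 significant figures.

3.96×10^4 K

T/T_☉ = (L/L_☉)^(1/4) / (R/R_☉)^(1/2)
T = 5772 × (2.68×10^5)^(1/4) / √(11.0) = 5772 × 22.75 / 3.317 = 3.960×10^4 K.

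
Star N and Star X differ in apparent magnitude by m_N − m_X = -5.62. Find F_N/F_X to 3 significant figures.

177

F_N/F_X = 10^(−(m_N − m_X)/2.5) = 10^(5.62/2.5) = 10^2.248 = 177.0.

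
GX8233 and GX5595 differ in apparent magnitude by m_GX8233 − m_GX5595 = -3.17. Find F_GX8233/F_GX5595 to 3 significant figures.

18.5

F_GX8233/F_GX5595 = 10^(−(m_GX8233 − m_GX5595)/2.5) = 10^(3.17/2.5) = 10^1.268 = 18.54.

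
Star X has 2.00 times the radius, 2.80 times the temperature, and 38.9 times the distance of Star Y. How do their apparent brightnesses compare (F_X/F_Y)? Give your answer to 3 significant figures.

0.162

L_X/L_Y = (R_X/R_Y)²(T_X/T_Y)⁴ = (2.00)² × (2.80)⁴ = 245.9.
F_X/F_Y = (L_X/L_Y)/(d_X/d_Y)² = 245.9 / (38.9)² = 0.1625.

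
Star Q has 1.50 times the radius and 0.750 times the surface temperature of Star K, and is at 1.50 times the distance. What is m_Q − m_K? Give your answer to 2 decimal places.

L_Q/L_K = (1.50)²(0.750)⁴ = 0.7119.
F_Q/F_K = (L_Q/L_K)/(d_Q/d_K)² = 0.7119/2.250 = 0.3164.
m_Q − m_K = −2.5 log₁₀(0.3164) = 1.25.

1.25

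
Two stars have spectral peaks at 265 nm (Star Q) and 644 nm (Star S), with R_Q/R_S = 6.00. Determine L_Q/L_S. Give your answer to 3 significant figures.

Wien's law gives T ∝ 1/λ_max, so T_Q/T_S = λ_S/λ_Q = 644/265 = 2.430.
Then L ∝ R²T⁴ gives L_Q/L_S = (6.00)² × (2.430)⁴ = 36.00 × 34.88 = 1256.

1.26×10^3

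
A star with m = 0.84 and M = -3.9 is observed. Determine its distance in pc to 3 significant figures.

m − M = 5 log₁₀(d/10 pc)
0.84 − (-3.9) = 4.74 = 5 log₁₀(d/10)
d = 10 × 10^(4.74/5) = 10 × 10^0.948 = 88.72 pc.

88.7 pc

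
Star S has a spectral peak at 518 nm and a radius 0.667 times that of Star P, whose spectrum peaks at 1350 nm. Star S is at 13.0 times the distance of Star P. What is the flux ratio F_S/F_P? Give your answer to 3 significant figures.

0.121

Wien's law: T_S/T_P = λ_P/λ_S = 1350/518 = 2.606.
L_S/L_P = (R_S/R_P)²(T_S/T_P)⁴ = (0.667)²(2.606)⁴ = 20.52.
F_S/F_P = (L_S/L_P)/(d_S/d_P)² = 20.52/(13.0)² = 0.1214.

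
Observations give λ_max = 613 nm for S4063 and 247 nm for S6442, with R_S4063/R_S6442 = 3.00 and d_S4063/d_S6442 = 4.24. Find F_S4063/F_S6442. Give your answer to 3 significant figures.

Wien's law: T_S4063/T_S6442 = λ_S6442/λ_S4063 = 247/613 = 0.4029.
L_S4063/L_S6442 = (R_S4063/R_S6442)²(T_S4063/T_S6442)⁴ = (3.00)²(0.4029)⁴ = 0.2372.
F_S4063/F_S6442 = (L_S4063/L_S6442)/(d_S4063/d_S6442)² = 0.2372/(4.24)² = 0.01320.

0.0132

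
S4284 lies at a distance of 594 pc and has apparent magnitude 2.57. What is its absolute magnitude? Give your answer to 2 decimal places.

-6.30

M = m − 5 log₁₀(d/10 pc) = 2.57 − 5 log₁₀(594/10)
  = 2.57 − 5 × 1.774 = 2.57 − 8.87 = -6.30.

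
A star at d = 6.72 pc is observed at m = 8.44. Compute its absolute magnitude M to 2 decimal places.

9.30

M = m − 5 log₁₀(d/10 pc) = 8.44 − 5 log₁₀(6.72/10)
  = 8.44 − 5 × -0.173 = 8.44 − -0.86 = 9.30.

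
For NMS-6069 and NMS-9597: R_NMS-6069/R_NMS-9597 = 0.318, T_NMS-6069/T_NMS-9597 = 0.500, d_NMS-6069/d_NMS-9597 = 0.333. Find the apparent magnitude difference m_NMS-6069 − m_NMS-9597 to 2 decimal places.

3.11

L_NMS-6069/L_NMS-9597 = (0.318)²(0.500)⁴ = 0.006320.
F_NMS-6069/F_NMS-9597 = (L_NMS-6069/L_NMS-9597)/(d_NMS-6069/d_NMS-9597)² = 0.006320/0.1109 = 0.05700.
m_NMS-6069 − m_NMS-9597 = −2.5 log₁₀(0.05700) = 3.11.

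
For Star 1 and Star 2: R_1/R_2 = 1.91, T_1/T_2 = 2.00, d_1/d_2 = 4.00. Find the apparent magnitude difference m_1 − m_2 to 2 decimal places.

L_1/L_2 = (1.91)²(2.00)⁴ = 58.37.
F_1/F_2 = (L_1/L_2)/(d_1/d_2)² = 58.37/16.00 = 3.648.
m_1 − m_2 = −2.5 log₁₀(3.648) = -1.41.

-1.41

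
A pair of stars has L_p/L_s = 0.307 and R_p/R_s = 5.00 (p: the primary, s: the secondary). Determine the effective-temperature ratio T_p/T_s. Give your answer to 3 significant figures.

0.333

L ∝ R²T⁴ gives T ∝ (L/R²)^(1/4), so
T_p/T_s = (0.307 / 5.00²)^(1/4) = (0.01228)^(1/4) = 0.3329.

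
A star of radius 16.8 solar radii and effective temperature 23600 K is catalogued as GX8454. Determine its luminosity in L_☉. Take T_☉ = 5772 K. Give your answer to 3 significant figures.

L/L_☉ = (R/R_☉)² (T/T_☉)⁴ = (16.8)² × (23600/5772)⁴
       = 282.2 × (4.089)⁴ = 282.2 × 279.5 = 7.888×10^4.

7.89×10^4 L_☉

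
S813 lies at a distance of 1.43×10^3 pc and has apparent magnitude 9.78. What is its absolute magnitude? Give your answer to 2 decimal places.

M = m − 5 log₁₀(d/10 pc) = 9.78 − 5 log₁₀(1.43×10^3/10)
  = 9.78 − 5 × 2.155 = 9.78 − 10.78 = -1.00.

-1.00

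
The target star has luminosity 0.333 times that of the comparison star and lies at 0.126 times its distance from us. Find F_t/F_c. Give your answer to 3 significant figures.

F = L/(4πd²), so F_t/F_c = (L_t/L_c) / (d_t/d_c)²
= 0.333 / (0.126)² = 0.333 / 0.01588 = 20.98.

21.0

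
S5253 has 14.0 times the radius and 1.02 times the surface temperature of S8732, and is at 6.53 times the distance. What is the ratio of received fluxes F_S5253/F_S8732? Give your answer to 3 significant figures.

L_S5253/L_S8732 = (R_S5253/R_S8732)²(T_S5253/T_S8732)⁴ = (14.0)² × (1.02)⁴ = 212.2.
F_S5253/F_S8732 = (L_S5253/L_S8732)/(d_S5253/d_S8732)² = 212.2 / (6.53)² = 4.975.

4.98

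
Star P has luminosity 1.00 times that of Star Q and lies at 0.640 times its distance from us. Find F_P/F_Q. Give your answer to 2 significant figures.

F = L/(4πd²), so F_P/F_Q = (L_P/L_Q) / (d_P/d_Q)²
= 1.00 / (0.640)² = 1.00 / 0.4096 = 2.441.

2.4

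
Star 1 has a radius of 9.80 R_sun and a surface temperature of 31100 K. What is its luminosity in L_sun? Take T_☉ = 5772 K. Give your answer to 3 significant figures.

L/L_☉ = (R/R_☉)² (T/T_☉)⁴ = (9.80)² × (31100/5772)⁴
       = 96.04 × (5.388)⁴ = 96.04 × 842.8 = 8.094×10^4.

8.09×10^4 L_sun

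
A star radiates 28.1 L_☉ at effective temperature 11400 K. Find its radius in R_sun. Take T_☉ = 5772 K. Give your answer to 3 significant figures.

R/R_☉ = √(L/L_☉) / (T/T_☉)² = √(28.1) / (1.975)²
       = 5.301 / 3.901 = 1.359.

1.36 R_sun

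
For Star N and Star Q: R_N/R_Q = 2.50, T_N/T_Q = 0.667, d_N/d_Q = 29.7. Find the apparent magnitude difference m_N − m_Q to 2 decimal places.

L_N/L_Q = (2.50)²(0.667)⁴ = 1.237.
F_N/F_Q = (L_N/L_Q)/(d_N/d_Q)² = 1.237/882.1 = 0.001402.
m_N − m_Q = −2.5 log₁₀(0.001402) = 7.13.

7.13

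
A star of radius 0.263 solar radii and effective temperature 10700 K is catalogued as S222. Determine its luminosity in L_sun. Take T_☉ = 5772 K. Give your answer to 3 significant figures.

L/L_☉ = (R/R_☉)² (T/T_☉)⁴ = (0.263)² × (10700/5772)⁴
       = 0.06917 × (1.854)⁴ = 0.06917 × 11.81 = 0.8168.

0.817 L_sun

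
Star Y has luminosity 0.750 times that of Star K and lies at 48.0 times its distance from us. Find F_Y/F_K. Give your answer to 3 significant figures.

F = L/(4πd²), so F_Y/F_K = (L_Y/L_K) / (d_Y/d_K)²
= 0.750 / (48.0)² = 0.750 / 2304 = 3.255×10^-4.

3.26×10^-4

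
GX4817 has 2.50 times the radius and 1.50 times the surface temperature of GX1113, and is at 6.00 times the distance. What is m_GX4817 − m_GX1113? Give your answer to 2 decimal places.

0.14

L_GX4817/L_GX1113 = (2.50)²(1.50)⁴ = 31.64.
F_GX4817/F_GX1113 = (L_GX4817/L_GX1113)/(d_GX4817/d_GX1113)² = 31.64/36.00 = 0.8789.
m_GX4817 − m_GX1113 = −2.5 log₁₀(0.8789) = 0.14.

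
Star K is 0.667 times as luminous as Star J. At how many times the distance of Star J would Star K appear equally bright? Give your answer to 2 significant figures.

0.82

Equal flux requires L_K/d_K² = L_J/d_J², so d_K/d_J = √(L_K/L_J)
= √(0.667) = 0.8167.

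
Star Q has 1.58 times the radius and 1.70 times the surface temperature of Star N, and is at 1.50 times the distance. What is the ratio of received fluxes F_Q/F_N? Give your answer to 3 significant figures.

9.27

L_Q/L_N = (R_Q/R_N)²(T_Q/T_N)⁴ = (1.58)² × (1.70)⁴ = 20.85.
F_Q/F_N = (L_Q/L_N)/(d_Q/d_N)² = 20.85 / (1.50)² = 9.267.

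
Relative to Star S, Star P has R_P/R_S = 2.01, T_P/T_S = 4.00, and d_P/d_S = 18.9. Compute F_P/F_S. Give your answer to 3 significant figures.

2.90

L_P/L_S = (R_P/R_S)²(T_P/T_S)⁴ = (2.01)² × (4.00)⁴ = 1034.
F_P/F_S = (L_P/L_S)/(d_P/d_S)² = 1034 / (18.9)² = 2.895.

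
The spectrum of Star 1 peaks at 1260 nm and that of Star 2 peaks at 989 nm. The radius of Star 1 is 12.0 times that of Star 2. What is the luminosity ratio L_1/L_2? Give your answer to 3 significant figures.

Wien's law gives T ∝ 1/λ_max, so T_1/T_2 = λ_2/λ_1 = 989/1260 = 0.7849.
Then L ∝ R²T⁴ gives L_1/L_2 = (12.0)² × (0.7849)⁴ = 144.0 × 0.3796 = 54.66.

54.7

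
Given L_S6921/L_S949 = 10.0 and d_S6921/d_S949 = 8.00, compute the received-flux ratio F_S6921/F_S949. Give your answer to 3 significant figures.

0.156

F = L/(4πd²), so F_S6921/F_S949 = (L_S6921/L_S949) / (d_S6921/d_S949)²
= 10.0 / (8.00)² = 10.0 / 64.00 = 0.1562.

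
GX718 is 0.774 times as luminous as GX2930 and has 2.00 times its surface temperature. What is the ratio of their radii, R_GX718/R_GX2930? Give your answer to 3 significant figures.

L ∝ R²T⁴ gives R ∝ √L / T², so
R_GX718/R_GX2930 = √(0.774) / (2.00)² = 0.8798 / 4.000 = 0.2199.

0.220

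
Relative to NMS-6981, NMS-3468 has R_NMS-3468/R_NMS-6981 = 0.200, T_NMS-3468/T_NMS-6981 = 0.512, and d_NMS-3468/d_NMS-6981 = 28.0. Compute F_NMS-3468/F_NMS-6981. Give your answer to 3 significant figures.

L_NMS-3468/L_NMS-6981 = (R_NMS-3468/R_NMS-6981)²(T_NMS-3468/T_NMS-6981)⁴ = (0.200)² × (0.512)⁴ = 0.002749.
F_NMS-3468/F_NMS-6981 = (L_NMS-3468/L_NMS-6981)/(d_NMS-3468/d_NMS-6981)² = 0.002749 / (28.0)² = 3.506×10^-6.

3.51×10^-6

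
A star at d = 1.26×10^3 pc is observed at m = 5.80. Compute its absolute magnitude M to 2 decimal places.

-4.70

M = m − 5 log₁₀(d/10 pc) = 5.80 − 5 log₁₀(1.26×10^3/10)
  = 5.80 − 5 × 2.100 = 5.80 − 10.50 = -4.70.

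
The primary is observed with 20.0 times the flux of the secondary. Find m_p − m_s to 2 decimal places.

m_p − m_s = −2.5 log₁₀(F_p/F_s) = −2.5 log₁₀(20.0) = −2.5 × (1.301) = -3.253.

-3.25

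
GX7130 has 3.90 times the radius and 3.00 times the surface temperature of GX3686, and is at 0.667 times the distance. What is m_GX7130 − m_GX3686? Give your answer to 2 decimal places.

-8.61

L_GX7130/L_GX3686 = (3.90)²(3.00)⁴ = 1232.
F_GX7130/F_GX3686 = (L_GX7130/L_GX3686)/(d_GX7130/d_GX3686)² = 1232/0.4449 = 2769.
m_GX7130 − m_GX3686 = −2.5 log₁₀(2769) = -8.61.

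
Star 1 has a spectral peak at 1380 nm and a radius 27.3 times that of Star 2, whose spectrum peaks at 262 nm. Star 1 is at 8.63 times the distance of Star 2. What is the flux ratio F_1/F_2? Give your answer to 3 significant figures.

0.0130

Wien's law: T_1/T_2 = λ_2/λ_1 = 262/1380 = 0.1899.
L_1/L_2 = (R_1/R_2)²(T_1/T_2)⁴ = (27.3)²(0.1899)⁴ = 0.9683.
F_1/F_2 = (L_1/L_2)/(d_1/d_2)² = 0.9683/(8.63)² = 0.01300.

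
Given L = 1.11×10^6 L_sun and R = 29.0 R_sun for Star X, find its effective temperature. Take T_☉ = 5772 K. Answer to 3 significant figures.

T/T_☉ = (L/L_☉)^(1/4) / (R/R_☉)^(1/2)
T = 5772 × (1.11×10^6)^(1/4) / √(29.0) = 5772 × 32.46 / 5.385 = 3.479×10^4 K.

3.48×10^4 K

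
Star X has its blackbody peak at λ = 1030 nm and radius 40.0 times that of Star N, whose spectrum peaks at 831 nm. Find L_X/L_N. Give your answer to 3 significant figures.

Wien's law gives T ∝ 1/λ_max, so T_X/T_N = λ_N/λ_X = 831/1030 = 0.8068.
Then L ∝ R²T⁴ gives L_X/L_N = (40.0)² × (0.8068)⁴ = 1600 × 0.4237 = 677.9.

678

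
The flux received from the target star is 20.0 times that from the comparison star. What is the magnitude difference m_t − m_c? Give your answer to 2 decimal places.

-3.25

m_t − m_c = −2.5 log₁₀(F_t/F_c) = −2.5 log₁₀(20.0) = −2.5 × (1.301) = -3.253.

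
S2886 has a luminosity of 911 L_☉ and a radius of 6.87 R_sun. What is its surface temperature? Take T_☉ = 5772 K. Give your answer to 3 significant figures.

T/T_☉ = (L/L_☉)^(1/4) / (R/R_☉)^(1/2)
T = 5772 × (911)^(1/4) / √(6.87) = 5772 × 5.494 / 2.621 = 1.210×10^4 K.

1.21×10^4 K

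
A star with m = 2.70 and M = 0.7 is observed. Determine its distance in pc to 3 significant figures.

m − M = 5 log₁₀(d/10 pc)
2.70 − (0.7) = 2.00 = 5 log₁₀(d/10)
d = 10 × 10^(2.00/5) = 10 × 10^0.400 = 25.12 pc.

25.1 pc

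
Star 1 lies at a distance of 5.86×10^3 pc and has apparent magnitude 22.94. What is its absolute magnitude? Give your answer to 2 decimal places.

9.10

M = m − 5 log₁₀(d/10 pc) = 22.94 − 5 log₁₀(5.86×10^3/10)
  = 22.94 − 5 × 2.768 = 22.94 − 13.84 = 9.10.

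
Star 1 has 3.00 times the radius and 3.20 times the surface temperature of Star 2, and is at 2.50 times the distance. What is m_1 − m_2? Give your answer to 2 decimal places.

-5.45

L_1/L_2 = (3.00)²(3.20)⁴ = 943.7.
F_1/F_2 = (L_1/L_2)/(d_1/d_2)² = 943.7/6.250 = 151.0.
m_1 − m_2 = −2.5 log₁₀(151.0) = -5.45.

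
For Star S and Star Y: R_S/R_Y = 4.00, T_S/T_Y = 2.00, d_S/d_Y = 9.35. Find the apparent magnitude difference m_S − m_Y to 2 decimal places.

-1.17

L_S/L_Y = (4.00)²(2.00)⁴ = 256.0.
F_S/F_Y = (L_S/L_Y)/(d_S/d_Y)² = 256.0/87.42 = 2.928.
m_S − m_Y = −2.5 log₁₀(2.928) = -1.17.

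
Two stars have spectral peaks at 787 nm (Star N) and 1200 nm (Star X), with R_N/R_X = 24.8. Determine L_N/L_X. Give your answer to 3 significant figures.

3.32×10^3

Wien's law gives T ∝ 1/λ_max, so T_N/T_X = λ_X/λ_N = 1200/787 = 1.525.
Then L ∝ R²T⁴ gives L_N/L_X = (24.8)² × (1.525)⁴ = 615.0 × 5.405 = 3325.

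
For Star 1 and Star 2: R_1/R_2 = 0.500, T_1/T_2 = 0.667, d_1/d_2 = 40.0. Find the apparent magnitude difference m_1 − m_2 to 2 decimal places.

L_1/L_2 = (0.500)²(0.667)⁴ = 0.04948.
F_1/F_2 = (L_1/L_2)/(d_1/d_2)² = 0.04948/1600 = 3.093×10^-5.
m_1 − m_2 = −2.5 log₁₀(3.093×10^-5) = 11.27.

11.27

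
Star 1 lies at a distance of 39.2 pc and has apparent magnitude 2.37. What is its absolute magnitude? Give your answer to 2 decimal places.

M = m − 5 log₁₀(d/10 pc) = 2.37 − 5 log₁₀(39.2/10)
  = 2.37 − 5 × 0.593 = 2.37 − 2.97 = -0.60.

-0.60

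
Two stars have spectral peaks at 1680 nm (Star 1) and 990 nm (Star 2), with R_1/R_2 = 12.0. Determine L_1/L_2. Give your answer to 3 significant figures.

17.4

Wien's law gives T ∝ 1/λ_max, so T_1/T_2 = λ_2/λ_1 = 990/1680 = 0.5893.
Then L ∝ R²T⁴ gives L_1/L_2 = (12.0)² × (0.5893)⁴ = 144.0 × 0.1206 = 17.36.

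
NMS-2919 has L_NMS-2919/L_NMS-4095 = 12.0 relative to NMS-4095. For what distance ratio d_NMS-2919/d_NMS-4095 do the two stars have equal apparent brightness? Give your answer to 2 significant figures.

Equal flux requires L_NMS-2919/d_NMS-2919² = L_NMS-4095/d_NMS-4095², so d_NMS-2919/d_NMS-4095 = √(L_NMS-2919/L_NMS-4095)
= √(12.0) = 3.464.

3.5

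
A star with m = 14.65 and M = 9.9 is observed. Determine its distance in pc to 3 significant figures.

m − M = 5 log₁₀(d/10 pc)
14.65 − (9.9) = 4.75 = 5 log₁₀(d/10)
d = 10 × 10^(4.75/5) = 10 × 10^0.950 = 89.13 pc.

89.1 pc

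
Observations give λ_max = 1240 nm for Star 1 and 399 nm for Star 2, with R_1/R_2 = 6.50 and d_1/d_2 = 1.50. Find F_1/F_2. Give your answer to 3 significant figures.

Wien's law: T_1/T_2 = λ_2/λ_1 = 399/1240 = 0.3218.
L_1/L_2 = (R_1/R_2)²(T_1/T_2)⁴ = (6.50)²(0.3218)⁴ = 0.4529.
F_1/F_2 = (L_1/L_2)/(d_1/d_2)² = 0.4529/(1.50)² = 0.2013.

0.201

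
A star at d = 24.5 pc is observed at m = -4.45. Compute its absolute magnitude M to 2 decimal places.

-6.40

M = m − 5 log₁₀(d/10 pc) = -4.45 − 5 log₁₀(24.5/10)
  = -4.45 − 5 × 0.389 = -4.45 − 1.95 = -6.40.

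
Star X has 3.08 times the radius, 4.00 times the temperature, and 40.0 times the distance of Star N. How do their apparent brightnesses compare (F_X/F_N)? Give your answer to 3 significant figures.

1.52

L_X/L_N = (R_X/R_N)²(T_X/T_N)⁴ = (3.08)² × (4.00)⁴ = 2429.
F_X/F_N = (L_X/L_N)/(d_X/d_N)² = 2429 / (40.0)² = 1.518.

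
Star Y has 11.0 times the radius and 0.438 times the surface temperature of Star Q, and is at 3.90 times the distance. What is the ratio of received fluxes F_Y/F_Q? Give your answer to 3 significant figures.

0.293

L_Y/L_Q = (R_Y/R_Q)²(T_Y/T_Q)⁴ = (11.0)² × (0.438)⁴ = 4.453.
F_Y/F_Q = (L_Y/L_Q)/(d_Y/d_Q)² = 4.453 / (3.90)² = 0.2928.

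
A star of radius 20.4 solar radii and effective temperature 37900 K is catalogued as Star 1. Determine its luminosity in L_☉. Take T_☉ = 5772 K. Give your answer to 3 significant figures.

L/L_☉ = (R/R_☉)² (T/T_☉)⁴ = (20.4)² × (37900/5772)⁴
       = 416.2 × (6.566)⁴ = 416.2 × 1859 = 7.736×10^5.

7.74×10^5 L_☉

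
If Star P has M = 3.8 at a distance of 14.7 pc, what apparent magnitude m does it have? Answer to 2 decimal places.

4.64

m = M + 5 log₁₀(d/10 pc) = 3.8 + 5 log₁₀(14.7/10)
  = 3.8 + 5 × 0.167 = 3.8 + 0.84 = 4.64.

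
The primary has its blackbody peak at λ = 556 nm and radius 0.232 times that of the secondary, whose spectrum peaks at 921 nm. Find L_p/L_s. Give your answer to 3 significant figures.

Wien's law gives T ∝ 1/λ_max, so T_p/T_s = λ_s/λ_p = 921/556 = 1.656.
Then L ∝ R²T⁴ gives L_p/L_s = (0.232)² × (1.656)⁴ = 0.05382 × 7.529 = 0.4052.

0.405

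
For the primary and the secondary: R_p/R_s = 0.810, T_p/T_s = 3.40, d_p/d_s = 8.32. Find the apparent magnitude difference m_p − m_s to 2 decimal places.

L_p/L_s = (0.810)²(3.40)⁴ = 87.68.
F_p/F_s = (L_p/L_s)/(d_p/d_s)² = 87.68/69.22 = 1.267.
m_p − m_s = −2.5 log₁₀(1.267) = -0.26.

-0.26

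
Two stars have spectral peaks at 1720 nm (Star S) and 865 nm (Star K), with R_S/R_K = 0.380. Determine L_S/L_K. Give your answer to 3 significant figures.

Wien's law gives T ∝ 1/λ_max, so T_S/T_K = λ_K/λ_S = 865/1720 = 0.5029.
Then L ∝ R²T⁴ gives L_S/L_K = (0.380)² × (0.5029)⁴ = 0.1444 × 0.06397 = 0.009237.

0.00924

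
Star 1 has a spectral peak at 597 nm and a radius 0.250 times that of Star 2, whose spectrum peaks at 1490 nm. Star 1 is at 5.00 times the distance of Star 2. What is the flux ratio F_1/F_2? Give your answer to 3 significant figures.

0.0970

Wien's law: T_1/T_2 = λ_2/λ_1 = 1490/597 = 2.496.
L_1/L_2 = (R_1/R_2)²(T_1/T_2)⁴ = (0.250)²(2.496)⁴ = 2.425.
F_1/F_2 = (L_1/L_2)/(d_1/d_2)² = 2.425/(5.00)² = 0.09700.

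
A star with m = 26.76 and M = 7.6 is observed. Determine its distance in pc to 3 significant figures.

m − M = 5 log₁₀(d/10 pc)
26.76 − (7.6) = 19.16 = 5 log₁₀(d/10)
d = 10 × 10^(19.16/5) = 10 × 10^3.832 = 6.792×10^4 pc.

6.79×10^4 pc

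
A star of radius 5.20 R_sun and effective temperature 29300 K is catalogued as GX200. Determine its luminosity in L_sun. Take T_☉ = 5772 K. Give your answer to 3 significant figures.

L/L_☉ = (R/R_☉)² (T/T_☉)⁴ = (5.20)² × (29300/5772)⁴
       = 27.04 × (5.076)⁴ = 27.04 × 664.0 = 1.795×10^4.

1.80×10^4 L_sun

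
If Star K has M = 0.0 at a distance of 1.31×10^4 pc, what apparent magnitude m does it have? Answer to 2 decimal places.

m = M + 5 log₁₀(d/10 pc) = 0.0 + 5 log₁₀(1.31×10^4/10)
  = 0.0 + 5 × 3.117 = 0.0 + 15.59 = 15.59.

15.59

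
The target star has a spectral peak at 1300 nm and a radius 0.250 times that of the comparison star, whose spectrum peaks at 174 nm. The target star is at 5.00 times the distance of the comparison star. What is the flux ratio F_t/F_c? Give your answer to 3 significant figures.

Wien's law: T_t/T_c = λ_c/λ_t = 174/1300 = 0.1338.
L_t/L_c = (R_t/R_c)²(T_t/T_c)⁴ = (0.250)²(0.1338)⁴ = 2.006×10^-5.
F_t/F_c = (L_t/L_c)/(d_t/d_c)² = 2.006×10^-5/(5.00)² = 8.023×10^-7.

8.02×10^-7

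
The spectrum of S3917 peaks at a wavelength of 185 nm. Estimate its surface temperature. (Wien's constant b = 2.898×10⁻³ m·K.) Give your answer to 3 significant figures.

1.57×10^4 K

T = b/λ_max = 2.898×10⁻³ / (185×10⁻⁹) = 1.566×10^4 K.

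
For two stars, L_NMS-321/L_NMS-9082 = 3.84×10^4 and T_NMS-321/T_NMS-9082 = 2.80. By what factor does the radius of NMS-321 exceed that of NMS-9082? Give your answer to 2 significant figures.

L ∝ R²T⁴ gives R ∝ √L / T², so
R_NMS-321/R_NMS-9082 = √(3.84×10^4) / (2.80)² = 196.0 / 7.840 = 24.99.

25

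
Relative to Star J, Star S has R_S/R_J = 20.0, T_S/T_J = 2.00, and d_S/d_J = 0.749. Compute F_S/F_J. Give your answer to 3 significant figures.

1.14×10^4

L_S/L_J = (R_S/R_J)²(T_S/T_J)⁴ = (20.0)² × (2.00)⁴ = 6400.
F_S/F_J = (L_S/L_J)/(d_S/d_J)² = 6400 / (0.749)² = 1.141×10^4.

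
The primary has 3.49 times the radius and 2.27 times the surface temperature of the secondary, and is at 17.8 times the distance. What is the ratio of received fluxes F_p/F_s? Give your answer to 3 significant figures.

1.02

L_p/L_s = (R_p/R_s)²(T_p/T_s)⁴ = (3.49)² × (2.27)⁴ = 323.4.
F_p/F_s = (L_p/L_s)/(d_p/d_s)² = 323.4 / (17.8)² = 1.021.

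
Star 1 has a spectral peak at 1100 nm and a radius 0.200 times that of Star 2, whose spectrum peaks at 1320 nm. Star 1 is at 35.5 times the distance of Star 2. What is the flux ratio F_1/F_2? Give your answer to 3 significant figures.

6.58×10^-5

Wien's law: T_1/T_2 = λ_2/λ_1 = 1320/1100 = 1.200.
L_1/L_2 = (R_1/R_2)²(T_1/T_2)⁴ = (0.200)²(1.200)⁴ = 0.08294.
F_1/F_2 = (L_1/L_2)/(d_1/d_2)² = 0.08294/(35.5)² = 6.582×10^-5.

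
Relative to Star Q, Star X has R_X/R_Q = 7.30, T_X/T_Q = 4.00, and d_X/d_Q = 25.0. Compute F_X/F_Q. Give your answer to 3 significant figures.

L_X/L_Q = (R_X/R_Q)²(T_X/T_Q)⁴ = (7.30)² × (4.00)⁴ = 1.364×10^4.
F_X/F_Q = (L_X/L_Q)/(d_X/d_Q)² = 1.364×10^4 / (25.0)² = 21.83.

21.8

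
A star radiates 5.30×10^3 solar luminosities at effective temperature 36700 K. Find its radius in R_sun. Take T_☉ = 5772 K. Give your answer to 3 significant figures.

R/R_☉ = √(L/L_☉) / (T/T_☉)² = √(5.30×10^3) / (6.358)²
       = 72.80 / 40.43 = 1.801.

1.80 R_sun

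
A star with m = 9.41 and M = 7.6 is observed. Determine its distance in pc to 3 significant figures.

23.0 pc

m − M = 5 log₁₀(d/10 pc)
9.41 − (7.6) = 1.81 = 5 log₁₀(d/10)
d = 10 × 10^(1.81/5) = 10 × 10^0.362 = 23.01 pc.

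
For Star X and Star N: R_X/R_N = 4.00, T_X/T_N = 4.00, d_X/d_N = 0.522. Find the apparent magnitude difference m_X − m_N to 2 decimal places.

-10.44

L_X/L_N = (4.00)²(4.00)⁴ = 4096.
F_X/F_N = (L_X/L_N)/(d_X/d_N)² = 4096/0.2725 = 1.503×10^4.
m_X − m_N = −2.5 log₁₀(1.503×10^4) = -10.44.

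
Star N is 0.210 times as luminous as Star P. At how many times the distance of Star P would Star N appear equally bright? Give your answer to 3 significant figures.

0.458

Equal flux requires L_N/d_N² = L_P/d_P², so d_N/d_P = √(L_N/L_P)
= √(0.210) = 0.4583.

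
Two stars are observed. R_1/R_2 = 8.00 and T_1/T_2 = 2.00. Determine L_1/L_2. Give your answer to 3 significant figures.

1.02×10^3

From the Stefan–Boltzmann law, L ∝ R²T⁴, so
L_1/L_2 = (R_1/R_2)² (T_1/T_2)⁴ = (8.00)² × (2.00)⁴ = 64.00 × 16.00 = 1024.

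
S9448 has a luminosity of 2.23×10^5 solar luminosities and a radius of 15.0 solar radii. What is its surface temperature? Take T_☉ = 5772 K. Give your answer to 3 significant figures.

3.24×10^4 K

T/T_☉ = (L/L_☉)^(1/4) / (R/R_☉)^(1/2)
T = 5772 × (2.23×10^5)^(1/4) / √(15.0) = 5772 × 21.73 / 3.873 = 3.239×10^4 K.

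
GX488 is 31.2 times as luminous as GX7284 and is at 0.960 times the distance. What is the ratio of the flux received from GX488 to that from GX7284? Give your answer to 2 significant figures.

34

F = L/(4πd²), so F_GX488/F_GX7284 = (L_GX488/L_GX7284) / (d_GX488/d_GX7284)²
= 31.2 / (0.960)² = 31.2 / 0.9216 = 33.85.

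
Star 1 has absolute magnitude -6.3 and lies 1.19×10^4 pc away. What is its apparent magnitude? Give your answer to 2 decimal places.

m = M + 5 log₁₀(d/10 pc) = -6.3 + 5 log₁₀(1.19×10^4/10)
  = -6.3 + 5 × 3.076 = -6.3 + 15.38 = 9.08.

9.08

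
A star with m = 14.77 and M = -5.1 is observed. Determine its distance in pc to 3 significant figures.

9.42×10^4 pc

m − M = 5 log₁₀(d/10 pc)
14.77 − (-5.1) = 19.87 = 5 log₁₀(d/10)
d = 10 × 10^(19.87/5) = 10 × 10^3.974 = 9.419×10^4 pc.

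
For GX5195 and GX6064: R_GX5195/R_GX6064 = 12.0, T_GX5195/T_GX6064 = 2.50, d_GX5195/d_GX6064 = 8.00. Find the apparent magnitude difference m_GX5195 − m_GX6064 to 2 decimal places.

-4.86

L_GX5195/L_GX6064 = (12.0)²(2.50)⁴ = 5625.
F_GX5195/F_GX6064 = (L_GX5195/L_GX6064)/(d_GX5195/d_GX6064)² = 5625/64.00 = 87.89.
m_GX5195 − m_GX6064 = −2.5 log₁₀(87.89) = -4.86.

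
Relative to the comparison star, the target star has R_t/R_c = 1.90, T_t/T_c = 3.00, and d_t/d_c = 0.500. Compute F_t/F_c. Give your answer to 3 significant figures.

L_t/L_c = (R_t/R_c)²(T_t/T_c)⁴ = (1.90)² × (3.00)⁴ = 292.4.
F_t/F_c = (L_t/L_c)/(d_t/d_c)² = 292.4 / (0.500)² = 1170.

1.17×10^3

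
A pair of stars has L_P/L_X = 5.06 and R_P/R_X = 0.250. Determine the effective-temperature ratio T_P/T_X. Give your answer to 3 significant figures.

L ∝ R²T⁴ gives T ∝ (L/R²)^(1/4), so
T_P/T_X = (5.06 / 0.250²)^(1/4) = (80.96)^(1/4) = 3.000.

3.00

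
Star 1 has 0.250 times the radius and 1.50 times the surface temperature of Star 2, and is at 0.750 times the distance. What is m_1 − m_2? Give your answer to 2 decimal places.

0.62

L_1/L_2 = (0.250)²(1.50)⁴ = 0.3164.
F_1/F_2 = (L_1/L_2)/(d_1/d_2)² = 0.3164/0.5625 = 0.5625.
m_1 − m_2 = −2.5 log₁₀(0.5625) = 0.62.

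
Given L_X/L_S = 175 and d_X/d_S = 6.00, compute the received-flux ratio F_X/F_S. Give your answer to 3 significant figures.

F = L/(4πd²), so F_X/F_S = (L_X/L_S) / (d_X/d_S)²
= 175 / (6.00)² = 175 / 36.00 = 4.861.

4.86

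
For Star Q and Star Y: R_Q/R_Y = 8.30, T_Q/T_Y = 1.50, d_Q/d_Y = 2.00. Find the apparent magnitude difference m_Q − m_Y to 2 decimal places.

L_Q/L_Y = (8.30)²(1.50)⁴ = 348.8.
F_Q/F_Y = (L_Q/L_Y)/(d_Q/d_Y)² = 348.8/4.000 = 87.19.
m_Q − m_Y = −2.5 log₁₀(87.19) = -4.85.

-4.85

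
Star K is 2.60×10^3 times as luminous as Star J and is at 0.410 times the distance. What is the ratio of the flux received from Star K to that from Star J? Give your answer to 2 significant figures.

1.5×10^4

F = L/(4πd²), so F_K/F_J = (L_K/L_J) / (d_K/d_J)²
= 2.60×10^3 / (0.410)² = 2.60×10^3 / 0.1681 = 1.547×10^4.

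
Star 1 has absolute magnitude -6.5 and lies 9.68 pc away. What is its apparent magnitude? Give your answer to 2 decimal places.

-6.57

m = M + 5 log₁₀(d/10 pc) = -6.5 + 5 log₁₀(9.68/10)
  = -6.5 + 5 × -0.014 = -6.5 + -0.07 = -6.57.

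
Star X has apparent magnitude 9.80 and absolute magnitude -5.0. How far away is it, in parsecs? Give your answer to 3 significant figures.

9.12×10^3 pc

m − M = 5 log₁₀(d/10 pc)
9.80 − (-5.0) = 14.80 = 5 log₁₀(d/10)
d = 10 × 10^(14.80/5) = 10 × 10^2.960 = 9120 pc.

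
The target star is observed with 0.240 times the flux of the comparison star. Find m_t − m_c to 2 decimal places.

1.55

m_t − m_c = −2.5 log₁₀(F_t/F_c) = −2.5 log₁₀(0.240) = −2.5 × (-0.620) = 1.549.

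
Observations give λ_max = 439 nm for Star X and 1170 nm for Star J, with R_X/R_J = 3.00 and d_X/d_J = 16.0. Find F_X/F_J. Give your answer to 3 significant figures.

1.77

Wien's law: T_X/T_J = λ_J/λ_X = 1170/439 = 2.665.
L_X/L_J = (R_X/R_J)²(T_X/T_J)⁴ = (3.00)²(2.665)⁴ = 454.1.
F_X/F_J = (L_X/L_J)/(d_X/d_J)² = 454.1/(16.0)² = 1.774.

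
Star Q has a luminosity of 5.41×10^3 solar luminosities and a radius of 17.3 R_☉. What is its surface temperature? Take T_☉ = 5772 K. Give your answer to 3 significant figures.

1.19×10^4 K

T/T_☉ = (L/L_☉)^(1/4) / (R/R_☉)^(1/2)
T = 5772 × (5.41×10^3)^(1/4) / √(17.3) = 5772 × 8.576 / 4.159 = 1.190×10^4 K.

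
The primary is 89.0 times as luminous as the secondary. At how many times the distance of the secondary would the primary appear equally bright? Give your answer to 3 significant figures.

Equal flux requires L_p/d_p² = L_s/d_s², so d_p/d_s = √(L_p/L_s)
= √(89.0) = 9.434.

9.43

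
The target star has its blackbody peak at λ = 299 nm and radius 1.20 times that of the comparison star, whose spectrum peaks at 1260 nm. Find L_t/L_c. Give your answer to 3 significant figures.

Wien's law gives T ∝ 1/λ_max, so T_t/T_c = λ_c/λ_t = 1260/299 = 4.214.
Then L ∝ R²T⁴ gives L_t/L_c = (1.20)² × (4.214)⁴ = 1.440 × 315.4 = 454.1.

454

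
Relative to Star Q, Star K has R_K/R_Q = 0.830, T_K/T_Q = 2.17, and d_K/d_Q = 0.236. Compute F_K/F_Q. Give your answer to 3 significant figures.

274

L_K/L_Q = (R_K/R_Q)²(T_K/T_Q)⁴ = (0.830)² × (2.17)⁴ = 15.28.
F_K/F_Q = (L_K/L_Q)/(d_K/d_Q)² = 15.28 / (0.236)² = 274.3.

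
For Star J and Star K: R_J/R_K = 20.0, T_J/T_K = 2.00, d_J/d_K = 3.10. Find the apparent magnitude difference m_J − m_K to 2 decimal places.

-7.06

L_J/L_K = (20.0)²(2.00)⁴ = 6400.
F_J/F_K = (L_J/L_K)/(d_J/d_K)² = 6400/9.610 = 666.0.
m_J − m_K = −2.5 log₁₀(666.0) = -7.06.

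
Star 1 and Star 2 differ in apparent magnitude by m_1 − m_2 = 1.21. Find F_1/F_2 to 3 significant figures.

0.328

F_1/F_2 = 10^(−(m_1 − m_2)/2.5) = 10^(-1.21/2.5) = 10^-0.484 = 0.3281.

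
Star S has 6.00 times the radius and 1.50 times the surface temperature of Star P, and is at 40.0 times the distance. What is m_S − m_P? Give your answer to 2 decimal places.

2.36

L_S/L_P = (6.00)²(1.50)⁴ = 182.2.
F_S/F_P = (L_S/L_P)/(d_S/d_P)² = 182.2/1600 = 0.1139.
m_S − m_P = −2.5 log₁₀(0.1139) = 2.36.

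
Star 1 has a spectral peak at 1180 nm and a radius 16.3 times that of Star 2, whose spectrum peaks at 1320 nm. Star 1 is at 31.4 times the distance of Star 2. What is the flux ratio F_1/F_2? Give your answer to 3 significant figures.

0.422

Wien's law: T_1/T_2 = λ_2/λ_1 = 1320/1180 = 1.119.
L_1/L_2 = (R_1/R_2)²(T_1/T_2)⁴ = (16.3)²(1.119)⁴ = 416.0.
F_1/F_2 = (L_1/L_2)/(d_1/d_2)² = 416.0/(31.4)² = 0.4220.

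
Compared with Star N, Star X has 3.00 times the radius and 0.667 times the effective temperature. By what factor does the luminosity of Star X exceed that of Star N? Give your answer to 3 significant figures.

1.78

From the Stefan–Boltzmann law, L ∝ R²T⁴, so
L_X/L_N = (R_X/R_N)² (T_X/T_N)⁴ = (3.00)² × (0.667)⁴ = 9.000 × 0.1979 = 1.781.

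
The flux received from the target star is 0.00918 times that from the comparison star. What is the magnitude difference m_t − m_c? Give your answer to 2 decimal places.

m_t − m_c = −2.5 log₁₀(F_t/F_c) = −2.5 log₁₀(0.00918) = −2.5 × (-2.037) = 5.093.

5.09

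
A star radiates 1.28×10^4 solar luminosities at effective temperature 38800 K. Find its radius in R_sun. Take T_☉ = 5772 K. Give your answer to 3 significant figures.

2.50 R_sun

R/R_☉ = √(L/L_☉) / (T/T_☉)² = √(1.28×10^4) / (6.722)²
       = 113.1 / 45.19 = 2.504.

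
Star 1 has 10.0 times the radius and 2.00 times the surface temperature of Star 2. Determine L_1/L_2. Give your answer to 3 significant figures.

From the Stefan–Boltzmann law, L ∝ R²T⁴, so
L_1/L_2 = (R_1/R_2)² (T_1/T_2)⁴ = (10.0)² × (2.00)⁴ = 100.0 × 16.00 = 1600.

1.60×10^3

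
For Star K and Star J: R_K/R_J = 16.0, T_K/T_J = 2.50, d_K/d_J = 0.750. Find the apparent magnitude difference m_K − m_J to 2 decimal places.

L_K/L_J = (16.0)²(2.50)⁴ = 1.000×10^4.
F_K/F_J = (L_K/L_J)/(d_K/d_J)² = 1.000×10^4/0.5625 = 1.778×10^4.
m_K − m_J = −2.5 log₁₀(1.778×10^4) = -10.62.

-10.62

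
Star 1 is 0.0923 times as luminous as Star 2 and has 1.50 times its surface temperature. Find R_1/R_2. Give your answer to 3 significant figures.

0.135

L ∝ R²T⁴ gives R ∝ √L / T², so
R_1/R_2 = √(0.0923) / (1.50)² = 0.3038 / 2.250 = 0.1350.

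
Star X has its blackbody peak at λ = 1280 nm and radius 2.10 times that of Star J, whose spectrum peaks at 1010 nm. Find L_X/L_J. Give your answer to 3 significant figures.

1.71

Wien's law gives T ∝ 1/λ_max, so T_X/T_J = λ_J/λ_X = 1010/1280 = 0.7891.
Then L ∝ R²T⁴ gives L_X/L_J = (2.10)² × (0.7891)⁴ = 4.410 × 0.3877 = 1.710.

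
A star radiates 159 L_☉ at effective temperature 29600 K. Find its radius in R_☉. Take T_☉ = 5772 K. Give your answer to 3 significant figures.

0.479 R_☉

R/R_☉ = √(L/L_☉) / (T/T_☉)² = √(159) / (5.128)²
       = 12.61 / 26.30 = 0.4795.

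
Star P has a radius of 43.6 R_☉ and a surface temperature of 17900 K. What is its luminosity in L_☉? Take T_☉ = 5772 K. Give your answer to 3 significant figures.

1.76×10^5 L_☉

L/L_☉ = (R/R_☉)² (T/T_☉)⁴ = (43.6)² × (17900/5772)⁴
       = 1901 × (3.101)⁴ = 1901 × 92.49 = 1.758×10^5.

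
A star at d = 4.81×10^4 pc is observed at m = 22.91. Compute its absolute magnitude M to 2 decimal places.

4.50

M = m − 5 log₁₀(d/10 pc) = 22.91 − 5 log₁₀(4.81×10^4/10)
  = 22.91 − 5 × 3.682 = 22.91 − 18.41 = 4.50.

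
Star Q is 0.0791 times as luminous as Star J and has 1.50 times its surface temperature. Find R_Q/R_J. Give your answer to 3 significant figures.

0.125

L ∝ R²T⁴ gives R ∝ √L / T², so
R_Q/R_J = √(0.0791) / (1.50)² = 0.2812 / 2.250 = 0.1250.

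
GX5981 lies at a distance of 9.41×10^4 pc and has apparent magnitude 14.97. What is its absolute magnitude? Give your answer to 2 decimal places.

M = m − 5 log₁₀(d/10 pc) = 14.97 − 5 log₁₀(9.41×10^4/10)
  = 14.97 − 5 × 3.974 = 14.97 − 19.87 = -4.90.

-4.90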